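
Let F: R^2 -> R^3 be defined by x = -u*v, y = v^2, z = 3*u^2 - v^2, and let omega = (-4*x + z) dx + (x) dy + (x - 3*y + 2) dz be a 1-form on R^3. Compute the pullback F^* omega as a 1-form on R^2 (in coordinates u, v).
F^* omega = (-9*u^2*v - 22*u*v^2 + 12*u + v^3) du + (-3*u^3 - 4*u^2*v + u*v^2 + 6*v^3 - 4*v) dv

Using F^*(f dg) = (f ∘ F) d(g ∘ F), substitute each coordinate x_i by F_i(u, v) in f_i, and replace dx_i by d F_i = (∂F_i/∂u) du + (∂F_i/∂v) dv.
  For the x component: f_1(F) = 3*u^2 + 4*u*v - v^2; d F_1 = (-v) du + (-u) dv
  For the y component: f_2(F) = -u*v; d F_2 = (0) du + (2*v) dv
  For the z component: f_3(F) = -u*v - 3*v^2 + 2; d F_3 = (6*u) du + (-2*v) dv
Combining and collecting du, dv coefficients:
  coeff of du: -9*u^2*v - 22*u*v^2 + 12*u + v^3
  coeff of dv: -3*u^3 - 4*u^2*v + u*v^2 + 6*v^3 - 4*v
F^* omega = (-9*u^2*v - 22*u*v^2 + 12*u + v^3) du + (-3*u^3 - 4*u^2*v + u*v^2 + 6*v^3 - 4*v) dv.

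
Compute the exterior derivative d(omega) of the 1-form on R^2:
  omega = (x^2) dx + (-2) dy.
d(omega) = 0

For a 1-form omega = sum_i f_i dx_i, the exterior derivative is
  d(omega) = sum_{i < j} (∂f_j/∂x_i - ∂f_i/∂x_j) dx_i ∧ dx_j.

Assembling: d(omega) = 0.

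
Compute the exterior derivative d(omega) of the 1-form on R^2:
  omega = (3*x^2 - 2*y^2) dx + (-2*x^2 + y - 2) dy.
d(omega) = (-4*x + 4*y) dx ∧ dy

For a 1-form omega = sum_i f_i dx_i, the exterior derivative is
  d(omega) = sum_{i < j} (∂f_j/∂x_i - ∂f_i/∂x_j) dx_i ∧ dx_j.
  coefficient of dx ∧ dy: ∂f_2/∂x - ∂f_1/∂y = ∂(-2*x^2 + y - 2)/∂x - ∂(3*x^2 - 2*y^2)/∂y = -4*x + 4*y
Assembling: d(omega) = (-4*x + 4*y) dx ∧ dy.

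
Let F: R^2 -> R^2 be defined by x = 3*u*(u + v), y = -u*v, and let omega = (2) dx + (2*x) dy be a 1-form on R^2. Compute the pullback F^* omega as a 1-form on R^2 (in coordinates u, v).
F^* omega = (-6*u^2*v - 6*u*v^2 + 12*u + 6*v) du + (6*u*(-u^2 - u*v + 1)) dv

Using F^*(f dg) = (f ∘ F) d(g ∘ F), substitute each coordinate x_i by F_i(u, v) in f_i, and replace dx_i by d F_i = (∂F_i/∂u) du + (∂F_i/∂v) dv.
  For the x component: f_1(F) = 2; d F_1 = (6*u + 3*v) du + (3*u) dv
  For the y component: f_2(F) = 6*u*(u + v); d F_2 = (-v) du + (-u) dv
Combining and collecting du, dv coefficients:
  coeff of du: -6*u^2*v - 6*u*v^2 + 12*u + 6*v
  coeff of dv: 6*u*(-u^2 - u*v + 1)
F^* omega = (-6*u^2*v - 6*u*v^2 + 12*u + 6*v) du + (6*u*(-u^2 - u*v + 1)) dv.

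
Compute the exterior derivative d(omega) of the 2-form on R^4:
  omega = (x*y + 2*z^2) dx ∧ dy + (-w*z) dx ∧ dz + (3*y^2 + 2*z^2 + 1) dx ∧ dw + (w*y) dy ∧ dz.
d(omega) = (4*z) dx ∧ dy ∧ dz + (-5*z) dx ∧ dz ∧ dw + (-6*y) dx ∧ dy ∧ dw + (y) dy ∧ dz ∧ dw

For a 2-form omega = sum_{i<j} g_{ij} dx_i ∧ dx_j, the exterior derivative is
  d(omega) = sum_{i<j} d(g_{ij}) ∧ dx_i ∧ dx_j = sum_{i<j, k} (∂g_{ij}/∂x_k) dx_k ∧ dx_i ∧ dx_j.
Expand each term, using dx_k ∧ dx_i ∧ dx_j = sgn(permutation) dx_{(a)} ∧ dx_{(b)} ∧ dx_{(c)} with (a < b < c) sorted:
  d(x*y + 2*z^2) includes (∂/∂z)(x*y + 2*z^2) dz = (4*z) dz, which multiplied by dx ∧ dy gives (4*z) dx ∧ dy ∧ dz
  d(-w*z) includes (∂/∂w)(-w*z) dw = (-z) dw, which multiplied by dx ∧ dz gives (-z) dx ∧ dz ∧ dw
  d(3*y^2 + 2*z^2 + 1) includes (∂/∂y)(3*y^2 + 2*z^2 + 1) dy = (6*y) dy, which multiplied by dx ∧ dw gives (-6*y) dx ∧ dy ∧ dw
  d(3*y^2 + 2*z^2 + 1) includes (∂/∂z)(3*y^2 + 2*z^2 + 1) dz = (4*z) dz, which multiplied by dx ∧ dw gives (-4*z) dx ∧ dz ∧ dw
  d(w*y) includes (∂/∂w)(w*y) dw = (y) dw, which multiplied by dy ∧ dz gives (y) dy ∧ dz ∧ dw
Collecting like 3-forms: d(omega) = (4*z) dx ∧ dy ∧ dz + (-5*z) dx ∧ dz ∧ dw + (-6*y) dx ∧ dy ∧ dw + (y) dy ∧ dz ∧ dw.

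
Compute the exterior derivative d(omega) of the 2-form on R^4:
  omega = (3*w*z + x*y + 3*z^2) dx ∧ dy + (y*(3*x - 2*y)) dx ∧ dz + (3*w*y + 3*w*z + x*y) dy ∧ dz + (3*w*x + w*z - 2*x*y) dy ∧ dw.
d(omega) = (3*w - 3*x + 5*y + 6*z) dx ∧ dy ∧ dz + (3*w - 2*y + 3*z) dx ∧ dy ∧ dw + (-w + 3*y + 3*z) dy ∧ dz ∧ dw

For a 2-form omega = sum_{i<j} g_{ij} dx_i ∧ dx_j, the exterior derivative is
  d(omega) = sum_{i<j} d(g_{ij}) ∧ dx_i ∧ dx_j = sum_{i<j, k} (∂g_{ij}/∂x_k) dx_k ∧ dx_i ∧ dx_j.
Expand each term, using dx_k ∧ dx_i ∧ dx_j = sgn(permutation) dx_{(a)} ∧ dx_{(b)} ∧ dx_{(c)} with (a < b < c) sorted:
  d(3*w*z + x*y + 3*z^2) includes (∂/∂z)(3*w*z + x*y + 3*z^2) dz = (3*w + 6*z) dz, which multiplied by dx ∧ dy gives (3*w + 6*z) dx ∧ dy ∧ dz
  d(3*w*z + x*y + 3*z^2) includes (∂/∂w)(3*w*z + x*y + 3*z^2) dw = (3*z) dw, which multiplied by dx ∧ dy gives (3*z) dx ∧ dy ∧ dw
  d(y*(3*x - 2*y)) includes (∂/∂y)(y*(3*x - 2*y)) dy = (3*x - 4*y) dy, which multiplied by dx ∧ dz gives (-3*x + 4*y) dx ∧ dy ∧ dz
  d(3*w*y + 3*w*z + x*y) includes (∂/∂x)(3*w*y + 3*w*z + x*y) dx = (y) dx, which multiplied by dy ∧ dz gives (y) dx ∧ dy ∧ dz
  d(3*w*y + 3*w*z + x*y) includes (∂/∂w)(3*w*y + 3*w*z + x*y) dw = (3*y + 3*z) dw, which multiplied by dy ∧ dz gives (3*y + 3*z) dy ∧ dz ∧ dw
  d(3*w*x + w*z - 2*x*y) includes (∂/∂x)(3*w*x + w*z - 2*x*y) dx = (3*w - 2*y) dx, which multiplied by dy ∧ dw gives (3*w - 2*y) dx ∧ dy ∧ dw
  d(3*w*x + w*z - 2*x*y) includes (∂/∂z)(3*w*x + w*z - 2*x*y) dz = (w) dz, which multiplied by dy ∧ dw gives (-w) dy ∧ dz ∧ dw
Collecting like 3-forms: d(omega) = (3*w - 3*x + 5*y + 6*z) dx ∧ dy ∧ dz + (3*w - 2*y + 3*z) dx ∧ dy ∧ dw + (-w + 3*y + 3*z) dy ∧ dz ∧ dw.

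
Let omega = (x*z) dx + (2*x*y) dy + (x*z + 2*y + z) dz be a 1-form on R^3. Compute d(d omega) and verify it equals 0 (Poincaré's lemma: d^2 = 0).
d(d omega) = 0

Step 1: d omega = sum_{i<j} (∂f_j/∂x_i - ∂f_i/∂x_j) dx_i ∧ dx_j:
  coeff of dx ∧ dy: 2*y
  coeff of dx ∧ dz: -x + z
  coeff of dy ∧ dz: 2
Step 2: Apply d again to each 2-form coefficient. The only possible 3-form in R^3 is dx ∧ dy ∧ dz, with coefficient
  ∂(coeff of dy∧dz)/∂x - ∂(coeff of dx∧dz)/∂y + ∂(coeff of dx∧dy)/∂z
  = ∂/∂x (2) - ∂/∂y (-x + z) + ∂/∂z (2*y).
Each of these terms simplifies to sums of mixed partials that cancel in pairs. The result is 0 (by equality of mixed partials for smooth functions — Schwarz / Clairaut).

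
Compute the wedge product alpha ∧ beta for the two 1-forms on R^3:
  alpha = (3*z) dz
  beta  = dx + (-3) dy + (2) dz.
alpha ∧ beta = (-3*z) dx ∧ dz + (9*z) dy ∧ dz

Distribute the wedge, using dx_i ∧ dx_j = -dx_j ∧ dx_i and dx_i ∧ dx_i = 0. For each pair (i, j) with i < j, the coefficient of dx_i ∧ dx_j in alpha ∧ beta is (alpha_i * beta_j - alpha_j * beta_i). Collecting: alpha ∧ beta = (-3*z) dx ∧ dz + (9*z) dy ∧ dz.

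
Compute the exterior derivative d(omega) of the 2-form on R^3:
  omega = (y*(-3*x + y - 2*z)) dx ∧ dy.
d(omega) = (-2*y) dx ∧ dy ∧ dz

For a 2-form omega = sum_{i<j} g_{ij} dx_i ∧ dx_j, the exterior derivative is
  d(omega) = sum_{i<j} d(g_{ij}) ∧ dx_i ∧ dx_j = sum_{i<j, k} (∂g_{ij}/∂x_k) dx_k ∧ dx_i ∧ dx_j.
Expand each term, using dx_k ∧ dx_i ∧ dx_j = sgn(permutation) dx_{(a)} ∧ dx_{(b)} ∧ dx_{(c)} with (a < b < c) sorted:
  d(y*(-3*x + y - 2*z)) includes (∂/∂z)(y*(-3*x + y - 2*z)) dz = (-2*y) dz, which multiplied by dx ∧ dy gives (-2*y) dx ∧ dy ∧ dz
Collecting like 3-forms: d(omega) = (-2*y) dx ∧ dy ∧ dz.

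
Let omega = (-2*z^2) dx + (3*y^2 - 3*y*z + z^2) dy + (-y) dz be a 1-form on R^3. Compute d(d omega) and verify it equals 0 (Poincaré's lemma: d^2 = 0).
d(d omega) = 0

Step 1: d omega = sum_{i<j} (∂f_j/∂x_i - ∂f_i/∂x_j) dx_i ∧ dx_j:
  coeff of dx ∧ dy: 0
  coeff of dx ∧ dz: 4*z
  coeff of dy ∧ dz: 3*y - 2*z - 1
Step 2: Apply d again to each 2-form coefficient. The only possible 3-form in R^3 is dx ∧ dy ∧ dz, with coefficient
  ∂(coeff of dy∧dz)/∂x - ∂(coeff of dx∧dz)/∂y + ∂(coeff of dx∧dy)/∂z
  = ∂/∂x (3*y - 2*z - 1) - ∂/∂y (4*z) + ∂/∂z (0).
Each of these terms simplifies to sums of mixed partials that cancel in pairs. The result is 0 (by equality of mixed partials for smooth functions — Schwarz / Clairaut).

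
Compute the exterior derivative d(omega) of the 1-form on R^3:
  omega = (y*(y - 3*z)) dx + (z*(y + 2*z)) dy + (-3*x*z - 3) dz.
d(omega) = (-2*y + 3*z) dx ∧ dy + (3*y - 3*z) dx ∧ dz + (-y - 4*z) dy ∧ dz

For a 1-form omega = sum_i f_i dx_i, the exterior derivative is
  d(omega) = sum_{i < j} (∂f_j/∂x_i - ∂f_i/∂x_j) dx_i ∧ dx_j.
  coefficient of dx ∧ dy: ∂f_2/∂x - ∂f_1/∂y = ∂(z*(y + 2*z))/∂x - ∂(y*(y - 3*z))/∂y = -2*y + 3*z
  coefficient of dx ∧ dz: ∂f_3/∂x - ∂f_1/∂z = ∂(-3*x*z - 3)/∂x - ∂(y*(y - 3*z))/∂z = 3*y - 3*z
  coefficient of dy ∧ dz: ∂f_3/∂y - ∂f_2/∂z = ∂(-3*x*z - 3)/∂y - ∂(z*(y + 2*z))/∂z = -y - 4*z
Assembling: d(omega) = (-2*y + 3*z) dx ∧ dy + (3*y - 3*z) dx ∧ dz + (-y - 4*z) dy ∧ dz.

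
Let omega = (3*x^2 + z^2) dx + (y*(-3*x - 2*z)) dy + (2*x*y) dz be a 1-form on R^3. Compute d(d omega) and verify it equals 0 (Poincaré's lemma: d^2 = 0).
d(d omega) = 0

Step 1: d omega = sum_{i<j} (∂f_j/∂x_i - ∂f_i/∂x_j) dx_i ∧ dx_j:
  coeff of dx ∧ dy: -3*y
  coeff of dx ∧ dz: 2*y - 2*z
  coeff of dy ∧ dz: 2*x + 2*y
Step 2: Apply d again to each 2-form coefficient. The only possible 3-form in R^3 is dx ∧ dy ∧ dz, with coefficient
  ∂(coeff of dy∧dz)/∂x - ∂(coeff of dx∧dz)/∂y + ∂(coeff of dx∧dy)/∂z
  = ∂/∂x (2*x + 2*y) - ∂/∂y (2*y - 2*z) + ∂/∂z (-3*y).
Each of these terms simplifies to sums of mixed partials that cancel in pairs. The result is 0 (by equality of mixed partials for smooth functions — Schwarz / Clairaut).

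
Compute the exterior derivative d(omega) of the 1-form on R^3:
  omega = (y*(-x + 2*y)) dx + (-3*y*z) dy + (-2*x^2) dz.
d(omega) = (x - 4*y) dx ∧ dy + (-4*x) dx ∧ dz + (3*y) dy ∧ dz

For a 1-form omega = sum_i f_i dx_i, the exterior derivative is
  d(omega) = sum_{i < j} (∂f_j/∂x_i - ∂f_i/∂x_j) dx_i ∧ dx_j.
  coefficient of dx ∧ dy: ∂f_2/∂x - ∂f_1/∂y = ∂(-3*y*z)/∂x - ∂(y*(-x + 2*y))/∂y = x - 4*y
  coefficient of dx ∧ dz: ∂f_3/∂x - ∂f_1/∂z = ∂(-2*x^2)/∂x - ∂(y*(-x + 2*y))/∂z = -4*x
  coefficient of dy ∧ dz: ∂f_3/∂y - ∂f_2/∂z = ∂(-2*x^2)/∂y - ∂(-3*y*z)/∂z = 3*y
Assembling: d(omega) = (x - 4*y) dx ∧ dy + (-4*x) dx ∧ dz + (3*y) dy ∧ dz.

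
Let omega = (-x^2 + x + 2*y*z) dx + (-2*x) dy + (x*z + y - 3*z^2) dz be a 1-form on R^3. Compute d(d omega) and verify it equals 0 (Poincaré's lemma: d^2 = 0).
d(d omega) = 0

Step 1: d omega = sum_{i<j} (∂f_j/∂x_i - ∂f_i/∂x_j) dx_i ∧ dx_j:
  coeff of dx ∧ dy: -2*z - 2
  coeff of dx ∧ dz: -2*y + z
  coeff of dy ∧ dz: 1
Step 2: Apply d again to each 2-form coefficient. The only possible 3-form in R^3 is dx ∧ dy ∧ dz, with coefficient
  ∂(coeff of dy∧dz)/∂x - ∂(coeff of dx∧dz)/∂y + ∂(coeff of dx∧dy)/∂z
  = ∂/∂x (1) - ∂/∂y (-2*y + z) + ∂/∂z (-2*z - 2).
Each of these terms simplifies to sums of mixed partials that cancel in pairs. The result is 0 (by equality of mixed partials for smooth functions — Schwarz / Clairaut).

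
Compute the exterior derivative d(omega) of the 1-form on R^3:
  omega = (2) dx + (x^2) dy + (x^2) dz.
d(omega) = (2*x) dx ∧ dy + (2*x) dx ∧ dz

For a 1-form omega = sum_i f_i dx_i, the exterior derivative is
  d(omega) = sum_{i < j} (∂f_j/∂x_i - ∂f_i/∂x_j) dx_i ∧ dx_j.
  coefficient of dx ∧ dy: ∂f_2/∂x - ∂f_1/∂y = ∂(x^2)/∂x - ∂(2)/∂y = 2*x
  coefficient of dx ∧ dz: ∂f_3/∂x - ∂f_1/∂z = ∂(x^2)/∂x - ∂(2)/∂z = 2*x
Assembling: d(omega) = (2*x) dx ∧ dy + (2*x) dx ∧ dz.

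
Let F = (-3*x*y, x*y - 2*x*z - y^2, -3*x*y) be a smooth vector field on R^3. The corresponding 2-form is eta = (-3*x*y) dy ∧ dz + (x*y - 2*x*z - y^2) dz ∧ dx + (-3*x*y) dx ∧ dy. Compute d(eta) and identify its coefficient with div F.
d(eta) = (x - 5*y) dx ∧ dy ∧ dz; div F = x - 5*y

For a 2-form in R^3 of the form above, applying d gives a 3-form with coefficient ∂P/∂x + ∂Q/∂y + ∂R/∂z:
  ∂P/∂x = -3*y
  ∂Q/∂y = x - 2*y
  ∂R/∂z = 0
Sum = x - 5*y, which is exactly div F.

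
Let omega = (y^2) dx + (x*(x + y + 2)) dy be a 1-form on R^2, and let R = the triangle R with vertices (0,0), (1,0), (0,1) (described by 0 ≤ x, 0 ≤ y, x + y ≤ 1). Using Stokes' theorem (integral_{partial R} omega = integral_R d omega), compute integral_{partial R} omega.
integral_(partial R) omega = 7/6

Stokes: integral_partial_R omega = integral_R d omega with d omega = (∂Q/∂x - ∂P/∂y) dx ∧ dy.
  ∂Q/∂x = 2*x + y + 2
  ∂P/∂y = 2*y
  integrand = ∂Q/∂x - ∂P/∂y = 2*x - y + 2.
Integrating over R: integral_0^1 integral_0^{1-x} (2*x - y + 2) dy dx = 7/6.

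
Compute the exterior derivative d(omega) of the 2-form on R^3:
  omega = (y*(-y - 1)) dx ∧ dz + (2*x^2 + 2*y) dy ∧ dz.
d(omega) = (4*x + 2*y + 1) dx ∧ dy ∧ dz

For a 2-form omega = sum_{i<j} g_{ij} dx_i ∧ dx_j, the exterior derivative is
  d(omega) = sum_{i<j} d(g_{ij}) ∧ dx_i ∧ dx_j = sum_{i<j, k} (∂g_{ij}/∂x_k) dx_k ∧ dx_i ∧ dx_j.
Expand each term, using dx_k ∧ dx_i ∧ dx_j = sgn(permutation) dx_{(a)} ∧ dx_{(b)} ∧ dx_{(c)} with (a < b < c) sorted:
  d(y*(-y - 1)) includes (∂/∂y)(y*(-y - 1)) dy = (-2*y - 1) dy, which multiplied by dx ∧ dz gives (2*y + 1) dx ∧ dy ∧ dz
  d(2*x^2 + 2*y) includes (∂/∂x)(2*x^2 + 2*y) dx = (4*x) dx, which multiplied by dy ∧ dz gives (4*x) dx ∧ dy ∧ dz
Collecting like 3-forms: d(omega) = (4*x + 2*y + 1) dx ∧ dy ∧ dz.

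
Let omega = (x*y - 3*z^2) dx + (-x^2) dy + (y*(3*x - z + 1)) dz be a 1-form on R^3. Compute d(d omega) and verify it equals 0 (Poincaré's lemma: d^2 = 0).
d(d omega) = 0

Step 1: d omega = sum_{i<j} (∂f_j/∂x_i - ∂f_i/∂x_j) dx_i ∧ dx_j:
  coeff of dx ∧ dy: -3*x
  coeff of dx ∧ dz: 3*y + 6*z
  coeff of dy ∧ dz: 3*x - z + 1
Step 2: Apply d again to each 2-form coefficient. The only possible 3-form in R^3 is dx ∧ dy ∧ dz, with coefficient
  ∂(coeff of dy∧dz)/∂x - ∂(coeff of dx∧dz)/∂y + ∂(coeff of dx∧dy)/∂z
  = ∂/∂x (3*x - z + 1) - ∂/∂y (3*y + 6*z) + ∂/∂z (-3*x).
Each of these terms simplifies to sums of mixed partials that cancel in pairs. The result is 0 (by equality of mixed partials for smooth functions — Schwarz / Clairaut).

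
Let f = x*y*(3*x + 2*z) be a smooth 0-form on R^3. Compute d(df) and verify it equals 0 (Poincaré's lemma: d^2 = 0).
d(df) = 0

Step 1: df = sum_i (∂f/∂x_i) dx_i = (2*y*(3*x + z)) dx + (x*(3*x + 2*z)) dy + (2*x*y) dz.
Step 2: Apply d again. Using the 1-form formula, the coefficient of dx ∧ dy in d(df) is ∂^2 f/∂x ∂y - ∂^2 f/∂y ∂x = (6*x + 2*z) - (6*x + 2*z) = 0 (equality of mixed partials for smooth f).
Similarly for dx ∧ dz and dy ∧ dz — all coefficients vanish. So d(df) = 0.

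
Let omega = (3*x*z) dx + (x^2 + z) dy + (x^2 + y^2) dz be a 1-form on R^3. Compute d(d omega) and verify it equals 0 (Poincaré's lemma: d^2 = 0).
d(d omega) = 0

Step 1: d omega = sum_{i<j} (∂f_j/∂x_i - ∂f_i/∂x_j) dx_i ∧ dx_j:
  coeff of dx ∧ dy: 2*x
  coeff of dx ∧ dz: -x
  coeff of dy ∧ dz: 2*y - 1
Step 2: Apply d again to each 2-form coefficient. The only possible 3-form in R^3 is dx ∧ dy ∧ dz, with coefficient
  ∂(coeff of dy∧dz)/∂x - ∂(coeff of dx∧dz)/∂y + ∂(coeff of dx∧dy)/∂z
  = ∂/∂x (2*y - 1) - ∂/∂y (-x) + ∂/∂z (2*x).
Each of these terms simplifies to sums of mixed partials that cancel in pairs. The result is 0 (by equality of mixed partials for smooth functions — Schwarz / Clairaut).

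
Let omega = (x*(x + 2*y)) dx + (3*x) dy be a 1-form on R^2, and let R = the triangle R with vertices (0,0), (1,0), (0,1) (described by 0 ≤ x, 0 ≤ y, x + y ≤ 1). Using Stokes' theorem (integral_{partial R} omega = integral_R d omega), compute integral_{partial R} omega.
integral_(partial R) omega = 7/6

Stokes: integral_partial_R omega = integral_R d omega with d omega = (∂Q/∂x - ∂P/∂y) dx ∧ dy.
  ∂Q/∂x = 3
  ∂P/∂y = 2*x
  integrand = ∂Q/∂x - ∂P/∂y = 3 - 2*x.
Integrating over R: integral_0^1 integral_0^{1-x} (3 - 2*x) dy dx = 7/6.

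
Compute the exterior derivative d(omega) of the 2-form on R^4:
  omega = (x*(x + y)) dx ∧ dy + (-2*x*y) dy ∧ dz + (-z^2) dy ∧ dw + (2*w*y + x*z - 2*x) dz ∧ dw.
d(omega) = (-2*y) dx ∧ dy ∧ dz + (2*w + 2*z) dy ∧ dz ∧ dw + (z - 2) dx ∧ dz ∧ dw

For a 2-form omega = sum_{i<j} g_{ij} dx_i ∧ dx_j, the exterior derivative is
  d(omega) = sum_{i<j} d(g_{ij}) ∧ dx_i ∧ dx_j = sum_{i<j, k} (∂g_{ij}/∂x_k) dx_k ∧ dx_i ∧ dx_j.
Expand each term, using dx_k ∧ dx_i ∧ dx_j = sgn(permutation) dx_{(a)} ∧ dx_{(b)} ∧ dx_{(c)} with (a < b < c) sorted:
  d(-2*x*y) includes (∂/∂x)(-2*x*y) dx = (-2*y) dx, which multiplied by dy ∧ dz gives (-2*y) dx ∧ dy ∧ dz
  d(-z^2) includes (∂/∂z)(-z^2) dz = (-2*z) dz, which multiplied by dy ∧ dw gives (2*z) dy ∧ dz ∧ dw
  d(2*w*y + x*z - 2*x) includes (∂/∂x)(2*w*y + x*z - 2*x) dx = (z - 2) dx, which multiplied by dz ∧ dw gives (z - 2) dx ∧ dz ∧ dw
  d(2*w*y + x*z - 2*x) includes (∂/∂y)(2*w*y + x*z - 2*x) dy = (2*w) dy, which multiplied by dz ∧ dw gives (2*w) dy ∧ dz ∧ dw
Collecting like 3-forms: d(omega) = (-2*y) dx ∧ dy ∧ dz + (2*w + 2*z) dy ∧ dz ∧ dw + (z - 2) dx ∧ dz ∧ dw.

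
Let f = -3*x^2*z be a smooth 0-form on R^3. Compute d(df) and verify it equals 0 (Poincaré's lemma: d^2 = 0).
d(df) = 0

Step 1: df = sum_i (∂f/∂x_i) dx_i = (-6*x*z) dx + (0) dy + (-3*x^2) dz.
Step 2: Apply d again. Using the 1-form formula, the coefficient of dx ∧ dy in d(df) is ∂^2 f/∂x ∂y - ∂^2 f/∂y ∂x = (0) - (0) = 0 (equality of mixed partials for smooth f).
Similarly for dx ∧ dz and dy ∧ dz — all coefficients vanish. So d(df) = 0.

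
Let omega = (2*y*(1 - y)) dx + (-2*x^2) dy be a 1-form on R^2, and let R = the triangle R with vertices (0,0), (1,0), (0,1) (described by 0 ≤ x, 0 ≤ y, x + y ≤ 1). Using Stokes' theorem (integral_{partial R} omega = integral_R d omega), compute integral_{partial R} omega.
integral_(partial R) omega = -1

Stokes: integral_partial_R omega = integral_R d omega with d omega = (∂Q/∂x - ∂P/∂y) dx ∧ dy.
  ∂Q/∂x = -4*x
  ∂P/∂y = 2 - 4*y
  integrand = ∂Q/∂x - ∂P/∂y = -4*x + 4*y - 2.
Integrating over R: integral_0^1 integral_0^{1-x} (-4*x + 4*y - 2) dy dx = -1.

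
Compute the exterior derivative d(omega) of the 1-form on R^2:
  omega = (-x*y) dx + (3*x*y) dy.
d(omega) = (x + 3*y) dx ∧ dy

For a 1-form omega = sum_i f_i dx_i, the exterior derivative is
  d(omega) = sum_{i < j} (∂f_j/∂x_i - ∂f_i/∂x_j) dx_i ∧ dx_j.
  coefficient of dx ∧ dy: ∂f_2/∂x - ∂f_1/∂y = ∂(3*x*y)/∂x - ∂(-x*y)/∂y = x + 3*y
Assembling: d(omega) = (x + 3*y) dx ∧ dy.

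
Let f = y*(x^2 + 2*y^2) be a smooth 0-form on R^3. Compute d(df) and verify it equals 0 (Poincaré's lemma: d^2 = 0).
d(df) = 0

Step 1: df = sum_i (∂f/∂x_i) dx_i = (2*x*y) dx + (x^2 + 6*y^2) dy + (0) dz.
Step 2: Apply d again. Using the 1-form formula, the coefficient of dx ∧ dy in d(df) is ∂^2 f/∂x ∂y - ∂^2 f/∂y ∂x = (2*x) - (2*x) = 0 (equality of mixed partials for smooth f).
Similarly for dx ∧ dz and dy ∧ dz — all coefficients vanish. So d(df) = 0.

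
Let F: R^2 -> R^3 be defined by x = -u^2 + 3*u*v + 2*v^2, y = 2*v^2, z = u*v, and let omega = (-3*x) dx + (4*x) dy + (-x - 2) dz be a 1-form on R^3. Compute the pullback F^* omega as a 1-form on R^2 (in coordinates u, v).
F^* omega = (-6*u^3 + 28*u^2*v - 18*u*v^2 - 20*v^3 - 2*v) du + (10*u^3 - 34*u^2*v - 8*u*v^2 - 2*u + 8*v^3) dv

Using F^*(f dg) = (f ∘ F) d(g ∘ F), substitute each coordinate x_i by F_i(u, v) in f_i, and replace dx_i by d F_i = (∂F_i/∂u) du + (∂F_i/∂v) dv.
  For the x component: f_1(F) = 3*u^2 - 9*u*v - 6*v^2; d F_1 = (-2*u + 3*v) du + (3*u + 4*v) dv
  For the y component: f_2(F) = -4*u^2 + 12*u*v + 8*v^2; d F_2 = (0) du + (4*v) dv
  For the z component: f_3(F) = u^2 - 3*u*v - 2*v^2 - 2; d F_3 = (v) du + (u) dv
Combining and collecting du, dv coefficients:
  coeff of du: -6*u^3 + 28*u^2*v - 18*u*v^2 - 20*v^3 - 2*v
  coeff of dv: 10*u^3 - 34*u^2*v - 8*u*v^2 - 2*u + 8*v^3
F^* omega = (-6*u^3 + 28*u^2*v - 18*u*v^2 - 20*v^3 - 2*v) du + (10*u^3 - 34*u^2*v - 8*u*v^2 - 2*u + 8*v^3) dv.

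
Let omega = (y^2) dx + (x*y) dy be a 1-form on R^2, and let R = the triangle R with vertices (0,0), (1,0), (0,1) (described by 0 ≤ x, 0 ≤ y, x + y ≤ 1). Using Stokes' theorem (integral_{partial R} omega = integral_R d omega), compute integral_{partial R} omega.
integral_(partial R) omega = -1/6

Stokes: integral_partial_R omega = integral_R d omega with d omega = (∂Q/∂x - ∂P/∂y) dx ∧ dy.
  ∂Q/∂x = y
  ∂P/∂y = 2*y
  integrand = ∂Q/∂x - ∂P/∂y = -y.
Integrating over R: integral_0^1 integral_0^{1-x} (-y) dy dx = -1/6.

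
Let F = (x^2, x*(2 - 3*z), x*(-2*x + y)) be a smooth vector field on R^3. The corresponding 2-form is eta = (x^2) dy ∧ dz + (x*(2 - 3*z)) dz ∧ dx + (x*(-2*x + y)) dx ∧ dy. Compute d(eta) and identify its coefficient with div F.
d(eta) = (2*x) dx ∧ dy ∧ dz; div F = 2*x

For a 2-form in R^3 of the form above, applying d gives a 3-form with coefficient ∂P/∂x + ∂Q/∂y + ∂R/∂z:
  ∂P/∂x = 2*x
  ∂Q/∂y = 0
  ∂R/∂z = 0
Sum = 2*x, which is exactly div F.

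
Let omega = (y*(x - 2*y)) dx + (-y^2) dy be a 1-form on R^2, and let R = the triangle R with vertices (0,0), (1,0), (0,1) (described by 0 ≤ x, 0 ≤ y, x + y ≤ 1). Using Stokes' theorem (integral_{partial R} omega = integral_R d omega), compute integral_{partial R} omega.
integral_(partial R) omega = 1/2

Stokes: integral_partial_R omega = integral_R d omega with d omega = (∂Q/∂x - ∂P/∂y) dx ∧ dy.
  ∂Q/∂x = 0
  ∂P/∂y = x - 4*y
  integrand = ∂Q/∂x - ∂P/∂y = -x + 4*y.
Integrating over R: integral_0^1 integral_0^{1-x} (-x + 4*y) dy dx = 1/2.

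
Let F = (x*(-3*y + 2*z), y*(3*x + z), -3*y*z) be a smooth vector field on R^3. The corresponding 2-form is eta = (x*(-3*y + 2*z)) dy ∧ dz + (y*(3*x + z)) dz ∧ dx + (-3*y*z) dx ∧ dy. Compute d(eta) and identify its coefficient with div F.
d(eta) = (3*x - 6*y + 3*z) dx ∧ dy ∧ dz; div F = 3*x - 6*y + 3*z

For a 2-form in R^3 of the form above, applying d gives a 3-form with coefficient ∂P/∂x + ∂Q/∂y + ∂R/∂z:
  ∂P/∂x = -3*y + 2*z
  ∂Q/∂y = 3*x + z
  ∂R/∂z = -3*y
Sum = 3*x - 6*y + 3*z, which is exactly div F.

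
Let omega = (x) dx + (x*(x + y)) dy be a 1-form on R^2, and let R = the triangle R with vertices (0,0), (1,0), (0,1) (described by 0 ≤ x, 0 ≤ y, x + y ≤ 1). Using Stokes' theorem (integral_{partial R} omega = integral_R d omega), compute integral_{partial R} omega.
integral_(partial R) omega = 1/2

Stokes: integral_partial_R omega = integral_R d omega with d omega = (∂Q/∂x - ∂P/∂y) dx ∧ dy.
  ∂Q/∂x = 2*x + y
  ∂P/∂y = 0
  integrand = ∂Q/∂x - ∂P/∂y = 2*x + y.
Integrating over R: integral_0^1 integral_0^{1-x} (2*x + y) dy dx = 1/2.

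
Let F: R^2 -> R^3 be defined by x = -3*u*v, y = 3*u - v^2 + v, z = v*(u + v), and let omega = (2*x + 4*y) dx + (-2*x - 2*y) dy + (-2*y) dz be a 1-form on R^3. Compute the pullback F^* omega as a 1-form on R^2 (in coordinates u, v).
F^* omega = (18*u*v^2 - 24*u*v - 18*u + 14*v^3 - 8*v^2 - 6*v) du + (18*u^2*v - 42*u^2 + 2*u*v^2 - 8*u*v - 6*u + 2*v^2 - 2*v) dv

Using F^*(f dg) = (f ∘ F) d(g ∘ F), substitute each coordinate x_i by F_i(u, v) in f_i, and replace dx_i by d F_i = (∂F_i/∂u) du + (∂F_i/∂v) dv.
  For the x component: f_1(F) = -6*u*v + 12*u - 4*v^2 + 4*v; d F_1 = (-3*v) du + (-3*u) dv
  For the y component: f_2(F) = 6*u*v - 6*u + 2*v^2 - 2*v; d F_2 = (3) du + (1 - 2*v) dv
  For the z component: f_3(F) = -6*u + 2*v^2 - 2*v; d F_3 = (v) du + (u + 2*v) dv
Combining and collecting du, dv coefficients:
  coeff of du: 18*u*v^2 - 24*u*v - 18*u + 14*v^3 - 8*v^2 - 6*v
  coeff of dv: 18*u^2*v - 42*u^2 + 2*u*v^2 - 8*u*v - 6*u + 2*v^2 - 2*v
F^* omega = (18*u*v^2 - 24*u*v - 18*u + 14*v^3 - 8*v^2 - 6*v) du + (18*u^2*v - 42*u^2 + 2*u*v^2 - 8*u*v - 6*u + 2*v^2 - 2*v) dv.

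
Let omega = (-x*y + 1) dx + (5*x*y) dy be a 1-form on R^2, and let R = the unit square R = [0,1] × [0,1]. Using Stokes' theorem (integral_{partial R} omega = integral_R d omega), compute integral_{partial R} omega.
integral_(partial R) omega = 3

Stokes: integral_partial_R omega = integral_R d omega with d omega = (∂Q/∂x - ∂P/∂y) dx ∧ dy.
  ∂Q/∂x = 5*y
  ∂P/∂y = -x
  integrand = ∂Q/∂x - ∂P/∂y = x + 5*y.
Integrating over R: integral_0^1 integral_0^1 (x + 5*y) dx dy = 3.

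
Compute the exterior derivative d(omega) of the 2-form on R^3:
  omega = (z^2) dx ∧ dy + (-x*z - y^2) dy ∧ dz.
d(omega) = (z) dx ∧ dy ∧ dz

For a 2-form omega = sum_{i<j} g_{ij} dx_i ∧ dx_j, the exterior derivative is
  d(omega) = sum_{i<j} d(g_{ij}) ∧ dx_i ∧ dx_j = sum_{i<j, k} (∂g_{ij}/∂x_k) dx_k ∧ dx_i ∧ dx_j.
Expand each term, using dx_k ∧ dx_i ∧ dx_j = sgn(permutation) dx_{(a)} ∧ dx_{(b)} ∧ dx_{(c)} with (a < b < c) sorted:
  d(z^2) includes (∂/∂z)(z^2) dz = (2*z) dz, which multiplied by dx ∧ dy gives (2*z) dx ∧ dy ∧ dz
  d(-x*z - y^2) includes (∂/∂x)(-x*z - y^2) dx = (-z) dx, which multiplied by dy ∧ dz gives (-z) dx ∧ dy ∧ dz
Collecting like 3-forms: d(omega) = (z) dx ∧ dy ∧ dz.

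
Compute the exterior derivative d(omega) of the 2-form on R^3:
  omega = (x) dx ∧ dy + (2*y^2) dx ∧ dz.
d(omega) = (-4*y) dx ∧ dy ∧ dz

For a 2-form omega = sum_{i<j} g_{ij} dx_i ∧ dx_j, the exterior derivative is
  d(omega) = sum_{i<j} d(g_{ij}) ∧ dx_i ∧ dx_j = sum_{i<j, k} (∂g_{ij}/∂x_k) dx_k ∧ dx_i ∧ dx_j.
Expand each term, using dx_k ∧ dx_i ∧ dx_j = sgn(permutation) dx_{(a)} ∧ dx_{(b)} ∧ dx_{(c)} with (a < b < c) sorted:
  d(2*y^2) includes (∂/∂y)(2*y^2) dy = (4*y) dy, which multiplied by dx ∧ dz gives (-4*y) dx ∧ dy ∧ dz
Collecting like 3-forms: d(omega) = (-4*y) dx ∧ dy ∧ dz.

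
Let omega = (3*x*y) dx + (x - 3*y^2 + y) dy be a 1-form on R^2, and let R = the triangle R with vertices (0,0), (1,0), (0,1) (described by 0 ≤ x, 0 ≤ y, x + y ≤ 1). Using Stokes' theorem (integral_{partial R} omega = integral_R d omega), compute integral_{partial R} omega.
integral_(partial R) omega = 0

Stokes: integral_partial_R omega = integral_R d omega with d omega = (∂Q/∂x - ∂P/∂y) dx ∧ dy.
  ∂Q/∂x = 1
  ∂P/∂y = 3*x
  integrand = ∂Q/∂x - ∂P/∂y = 1 - 3*x.
Integrating over R: integral_0^1 integral_0^{1-x} (1 - 3*x) dy dx = 0.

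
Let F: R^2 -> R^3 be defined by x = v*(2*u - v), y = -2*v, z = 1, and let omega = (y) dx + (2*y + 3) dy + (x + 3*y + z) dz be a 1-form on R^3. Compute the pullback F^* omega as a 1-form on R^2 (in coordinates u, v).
F^* omega = (-4*v^2) du + (-4*u*v + 4*v^2 + 8*v - 6) dv

Using F^*(f dg) = (f ∘ F) d(g ∘ F), substitute each coordinate x_i by F_i(u, v) in f_i, and replace dx_i by d F_i = (∂F_i/∂u) du + (∂F_i/∂v) dv.
  For the x component: f_1(F) = -2*v; d F_1 = (2*v) du + (2*u - 2*v) dv
  For the y component: f_2(F) = 3 - 4*v; d F_2 = (0) du + (-2) dv
  For the z component: f_3(F) = 2*u*v - v^2 - 6*v + 1; d F_3 = (0) du + (0) dv
Combining and collecting du, dv coefficients:
  coeff of du: -4*v^2
  coeff of dv: -4*u*v + 4*v^2 + 8*v - 6
F^* omega = (-4*v^2) du + (-4*u*v + 4*v^2 + 8*v - 6) dv.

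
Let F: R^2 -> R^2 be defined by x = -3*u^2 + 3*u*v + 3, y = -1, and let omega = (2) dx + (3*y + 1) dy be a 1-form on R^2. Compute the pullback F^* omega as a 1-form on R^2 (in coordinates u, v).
F^* omega = (-12*u + 6*v) du + (6*u) dv

Using F^*(f dg) = (f ∘ F) d(g ∘ F), substitute each coordinate x_i by F_i(u, v) in f_i, and replace dx_i by d F_i = (∂F_i/∂u) du + (∂F_i/∂v) dv.
  For the x component: f_1(F) = 2; d F_1 = (-6*u + 3*v) du + (3*u) dv
  For the y component: f_2(F) = -2; d F_2 = (0) du + (0) dv
Combining and collecting du, dv coefficients:
  coeff of du: -12*u + 6*v
  coeff of dv: 6*u
F^* omega = (-12*u + 6*v) du + (6*u) dv.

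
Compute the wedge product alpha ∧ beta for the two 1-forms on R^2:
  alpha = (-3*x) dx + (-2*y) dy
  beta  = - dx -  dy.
alpha ∧ beta = (3*x - 2*y) dx ∧ dy

Distribute the wedge, using dx_i ∧ dx_j = -dx_j ∧ dx_i and dx_i ∧ dx_i = 0. For each pair (i, j) with i < j, the coefficient of dx_i ∧ dx_j in alpha ∧ beta is (alpha_i * beta_j - alpha_j * beta_i). Collecting: alpha ∧ beta = (3*x - 2*y) dx ∧ dy.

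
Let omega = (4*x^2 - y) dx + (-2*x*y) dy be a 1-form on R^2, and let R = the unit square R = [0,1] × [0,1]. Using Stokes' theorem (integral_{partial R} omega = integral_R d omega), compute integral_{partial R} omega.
integral_(partial R) omega = 0

Stokes: integral_partial_R omega = integral_R d omega with d omega = (∂Q/∂x - ∂P/∂y) dx ∧ dy.
  ∂Q/∂x = -2*y
  ∂P/∂y = -1
  integrand = ∂Q/∂x - ∂P/∂y = 1 - 2*y.
Integrating over R: integral_0^1 integral_0^1 (1 - 2*y) dx dy = 0.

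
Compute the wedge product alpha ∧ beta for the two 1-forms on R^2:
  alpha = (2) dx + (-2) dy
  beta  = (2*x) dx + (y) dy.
alpha ∧ beta = (4*x + 2*y) dx ∧ dy

Distribute the wedge, using dx_i ∧ dx_j = -dx_j ∧ dx_i and dx_i ∧ dx_i = 0. For each pair (i, j) with i < j, the coefficient of dx_i ∧ dx_j in alpha ∧ beta is (alpha_i * beta_j - alpha_j * beta_i). Collecting: alpha ∧ beta = (4*x + 2*y) dx ∧ dy.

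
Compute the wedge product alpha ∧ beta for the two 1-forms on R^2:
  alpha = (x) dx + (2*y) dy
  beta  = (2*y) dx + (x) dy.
alpha ∧ beta = (x^2 - 4*y^2) dx ∧ dy

Distribute the wedge, using dx_i ∧ dx_j = -dx_j ∧ dx_i and dx_i ∧ dx_i = 0. For each pair (i, j) with i < j, the coefficient of dx_i ∧ dx_j in alpha ∧ beta is (alpha_i * beta_j - alpha_j * beta_i). Collecting: alpha ∧ beta = (x^2 - 4*y^2) dx ∧ dy.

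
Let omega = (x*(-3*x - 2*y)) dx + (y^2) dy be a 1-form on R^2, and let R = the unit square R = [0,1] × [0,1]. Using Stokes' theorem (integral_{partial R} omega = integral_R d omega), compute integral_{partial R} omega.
integral_(partial R) omega = 1

Stokes: integral_partial_R omega = integral_R d omega with d omega = (∂Q/∂x - ∂P/∂y) dx ∧ dy.
  ∂Q/∂x = 0
  ∂P/∂y = -2*x
  integrand = ∂Q/∂x - ∂P/∂y = 2*x.
Integrating over R: integral_0^1 integral_0^1 (2*x) dx dy = 1.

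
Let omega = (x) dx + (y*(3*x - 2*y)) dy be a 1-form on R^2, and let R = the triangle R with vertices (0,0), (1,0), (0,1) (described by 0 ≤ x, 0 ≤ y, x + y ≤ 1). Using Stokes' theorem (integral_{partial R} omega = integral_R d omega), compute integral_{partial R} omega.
integral_(partial R) omega = 1/2

Stokes: integral_partial_R omega = integral_R d omega with d omega = (∂Q/∂x - ∂P/∂y) dx ∧ dy.
  ∂Q/∂x = 3*y
  ∂P/∂y = 0
  integrand = ∂Q/∂x - ∂P/∂y = 3*y.
Integrating over R: integral_0^1 integral_0^{1-x} (3*y) dy dx = 1/2.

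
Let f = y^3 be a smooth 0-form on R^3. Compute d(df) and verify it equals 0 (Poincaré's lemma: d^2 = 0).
d(df) = 0

Step 1: df = sum_i (∂f/∂x_i) dx_i = (0) dx + (3*y^2) dy + (0) dz.
Step 2: Apply d again. Using the 1-form formula, the coefficient of dx ∧ dy in d(df) is ∂^2 f/∂x ∂y - ∂^2 f/∂y ∂x = (0) - (0) = 0 (equality of mixed partials for smooth f).
Similarly for dx ∧ dz and dy ∧ dz — all coefficients vanish. So d(df) = 0.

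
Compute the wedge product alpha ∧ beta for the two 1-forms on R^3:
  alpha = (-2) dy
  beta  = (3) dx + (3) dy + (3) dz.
alpha ∧ beta = (6) dx ∧ dy + (-6) dy ∧ dz

Distribute the wedge, using dx_i ∧ dx_j = -dx_j ∧ dx_i and dx_i ∧ dx_i = 0. For each pair (i, j) with i < j, the coefficient of dx_i ∧ dx_j in alpha ∧ beta is (alpha_i * beta_j - alpha_j * beta_i). Collecting: alpha ∧ beta = (6) dx ∧ dy + (-6) dy ∧ dz.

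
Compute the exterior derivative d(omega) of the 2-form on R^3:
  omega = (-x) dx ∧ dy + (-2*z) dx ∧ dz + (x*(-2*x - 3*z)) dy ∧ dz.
d(omega) = (-4*x - 3*z) dx ∧ dy ∧ dz

For a 2-form omega = sum_{i<j} g_{ij} dx_i ∧ dx_j, the exterior derivative is
  d(omega) = sum_{i<j} d(g_{ij}) ∧ dx_i ∧ dx_j = sum_{i<j, k} (∂g_{ij}/∂x_k) dx_k ∧ dx_i ∧ dx_j.
Expand each term, using dx_k ∧ dx_i ∧ dx_j = sgn(permutation) dx_{(a)} ∧ dx_{(b)} ∧ dx_{(c)} with (a < b < c) sorted:
  d(x*(-2*x - 3*z)) includes (∂/∂x)(x*(-2*x - 3*z)) dx = (-4*x - 3*z) dx, which multiplied by dy ∧ dz gives (-4*x - 3*z) dx ∧ dy ∧ dz
Collecting like 3-forms: d(omega) = (-4*x - 3*z) dx ∧ dy ∧ dz.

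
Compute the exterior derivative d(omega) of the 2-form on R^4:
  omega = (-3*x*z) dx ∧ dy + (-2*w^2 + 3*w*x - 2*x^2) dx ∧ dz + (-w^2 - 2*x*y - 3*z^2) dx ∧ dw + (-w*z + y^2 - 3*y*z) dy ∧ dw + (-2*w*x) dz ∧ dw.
d(omega) = (-3*x) dx ∧ dy ∧ dz + (-6*w + 3*x + 6*z) dx ∧ dz ∧ dw + (2*x) dx ∧ dy ∧ dw + (w + 3*y) dy ∧ dz ∧ dw

For a 2-form omega = sum_{i<j} g_{ij} dx_i ∧ dx_j, the exterior derivative is
  d(omega) = sum_{i<j} d(g_{ij}) ∧ dx_i ∧ dx_j = sum_{i<j, k} (∂g_{ij}/∂x_k) dx_k ∧ dx_i ∧ dx_j.
Expand each term, using dx_k ∧ dx_i ∧ dx_j = sgn(permutation) dx_{(a)} ∧ dx_{(b)} ∧ dx_{(c)} with (a < b < c) sorted:
  d(-3*x*z) includes (∂/∂z)(-3*x*z) dz = (-3*x) dz, which multiplied by dx ∧ dy gives (-3*x) dx ∧ dy ∧ dz
  d(-2*w^2 + 3*w*x - 2*x^2) includes (∂/∂w)(-2*w^2 + 3*w*x - 2*x^2) dw = (-4*w + 3*x) dw, which multiplied by dx ∧ dz gives (-4*w + 3*x) dx ∧ dz ∧ dw
  d(-w^2 - 2*x*y - 3*z^2) includes (∂/∂y)(-w^2 - 2*x*y - 3*z^2) dy = (-2*x) dy, which multiplied by dx ∧ dw gives (2*x) dx ∧ dy ∧ dw
  d(-w^2 - 2*x*y - 3*z^2) includes (∂/∂z)(-w^2 - 2*x*y - 3*z^2) dz = (-6*z) dz, which multiplied by dx ∧ dw gives (6*z) dx ∧ dz ∧ dw
  d(-w*z + y^2 - 3*y*z) includes (∂/∂z)(-w*z + y^2 - 3*y*z) dz = (-w - 3*y) dz, which multiplied by dy ∧ dw gives (w + 3*y) dy ∧ dz ∧ dw
  d(-2*w*x) includes (∂/∂x)(-2*w*x) dx = (-2*w) dx, which multiplied by dz ∧ dw gives (-2*w) dx ∧ dz ∧ dw
Collecting like 3-forms: d(omega) = (-3*x) dx ∧ dy ∧ dz + (-6*w + 3*x + 6*z) dx ∧ dz ∧ dw + (2*x) dx ∧ dy ∧ dw + (w + 3*y) dy ∧ dz ∧ dw.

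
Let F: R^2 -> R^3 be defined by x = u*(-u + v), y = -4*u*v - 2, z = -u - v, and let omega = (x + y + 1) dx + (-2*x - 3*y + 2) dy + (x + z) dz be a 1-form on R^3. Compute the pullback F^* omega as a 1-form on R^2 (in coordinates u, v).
F^* omega = (2*u^3 - 3*u^2*v + u^2 - 43*u*v^2 - u*v + 3*u - 32*v) du + (-9*u^3 - 43*u^2*v + u^2 - u*v - 32*u + v) dv

Using F^*(f dg) = (f ∘ F) d(g ∘ F), substitute each coordinate x_i by F_i(u, v) in f_i, and replace dx_i by d F_i = (∂F_i/∂u) du + (∂F_i/∂v) dv.
  For the x component: f_1(F) = -u^2 - 3*u*v - 1; d F_1 = (-2*u + v) du + (u) dv
  For the y component: f_2(F) = 2*u^2 + 10*u*v + 8; d F_2 = (-4*v) du + (-4*u) dv
  For the z component: f_3(F) = -u^2 + u*v - u - v; d F_3 = (-1) du + (-1) dv
Combining and collecting du, dv coefficients:
  coeff of du: 2*u^3 - 3*u^2*v + u^2 - 43*u*v^2 - u*v + 3*u - 32*v
  coeff of dv: -9*u^3 - 43*u^2*v + u^2 - u*v - 32*u + v
F^* omega = (2*u^3 - 3*u^2*v + u^2 - 43*u*v^2 - u*v + 3*u - 32*v) du + (-9*u^3 - 43*u^2*v + u^2 - u*v - 32*u + v) dv.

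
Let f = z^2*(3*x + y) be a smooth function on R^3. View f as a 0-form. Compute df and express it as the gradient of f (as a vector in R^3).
df = (3*z^2) dx + (z^2) dy + (2*z*(3*x + y)) dz; grad f = (3*z^2, z^2, 2*z*(3*x + y))

For a 0-form f, d f = (∂f/∂x) dx + (∂f/∂y) dy + (∂f/∂z) dz. The components of the vector representation are exactly the entries of grad f in Cartesian coordinates:
  ∂f/∂x = 3*z^2
  ∂f/∂y = z^2
  ∂f/∂z = 2*z*(3*x + y).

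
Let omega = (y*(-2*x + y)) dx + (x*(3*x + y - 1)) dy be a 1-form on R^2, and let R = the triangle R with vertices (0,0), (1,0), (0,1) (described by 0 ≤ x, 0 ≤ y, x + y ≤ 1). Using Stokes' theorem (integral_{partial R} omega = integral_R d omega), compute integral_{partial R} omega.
integral_(partial R) omega = 2/3

Stokes: integral_partial_R omega = integral_R d omega with d omega = (∂Q/∂x - ∂P/∂y) dx ∧ dy.
  ∂Q/∂x = 6*x + y - 1
  ∂P/∂y = -2*x + 2*y
  integrand = ∂Q/∂x - ∂P/∂y = 8*x - y - 1.
Integrating over R: integral_0^1 integral_0^{1-x} (8*x - y - 1) dy dx = 2/3.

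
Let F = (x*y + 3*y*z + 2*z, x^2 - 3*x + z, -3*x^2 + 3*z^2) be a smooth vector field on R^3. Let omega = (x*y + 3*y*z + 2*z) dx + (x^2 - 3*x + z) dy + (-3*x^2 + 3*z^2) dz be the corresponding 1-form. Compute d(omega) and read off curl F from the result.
d(omega) = (-1) dy ∧ dz + (6*x + 3*y + 2) dz ∧ dx + (x - 3*z - 3) dx ∧ dy; curl F = (-1, 6*x + 3*y + 2, x - 3*z - 3)

d omega = sum_{i<j} (∂f_j/∂x_i - ∂f_i/∂x_j) dx_i ∧ dx_j. Under the identification (dy ∧ dz, dz ∧ dx, dx ∧ dy) ↔ (e_x, e_y, e_z), the coefficients are exactly the components of curl F. Compute:
  ∂R/∂y - ∂Q/∂z = (0) - (1) = -1
  ∂P/∂z - ∂R/∂x = (3*y + 2) - (-6*x) = 6*x + 3*y + 2
  ∂Q/∂x - ∂P/∂y = (2*x - 3) - (x + 3*z) = x - 3*z - 3.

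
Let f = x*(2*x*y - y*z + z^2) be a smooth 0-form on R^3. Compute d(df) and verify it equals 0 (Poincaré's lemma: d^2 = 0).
d(df) = 0

Step 1: df = sum_i (∂f/∂x_i) dx_i = (4*x*y - y*z + z^2) dx + (x*(2*x - z)) dy + (x*(-y + 2*z)) dz.
Step 2: Apply d again. Using the 1-form formula, the coefficient of dx ∧ dy in d(df) is ∂^2 f/∂x ∂y - ∂^2 f/∂y ∂x = (4*x - z) - (4*x - z) = 0 (equality of mixed partials for smooth f).
Similarly for dx ∧ dz and dy ∧ dz — all coefficients vanish. So d(df) = 0.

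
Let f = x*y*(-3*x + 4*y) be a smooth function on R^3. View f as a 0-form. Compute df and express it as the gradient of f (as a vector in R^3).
df = (2*y*(-3*x + 2*y)) dx + (x*(-3*x + 8*y)) dy + (0) dz; grad f = (2*y*(-3*x + 2*y), x*(-3*x + 8*y), 0)

For a 0-form f, d f = (∂f/∂x) dx + (∂f/∂y) dy + (∂f/∂z) dz. The components of the vector representation are exactly the entries of grad f in Cartesian coordinates:
  ∂f/∂x = 2*y*(-3*x + 2*y)
  ∂f/∂y = x*(-3*x + 8*y)
  ∂f/∂z = 0.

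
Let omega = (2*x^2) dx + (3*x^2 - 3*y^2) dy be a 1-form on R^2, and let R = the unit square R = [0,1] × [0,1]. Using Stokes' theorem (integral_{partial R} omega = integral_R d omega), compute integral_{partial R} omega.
integral_(partial R) omega = 3

Stokes: integral_partial_R omega = integral_R d omega with d omega = (∂Q/∂x - ∂P/∂y) dx ∧ dy.
  ∂Q/∂x = 6*x
  ∂P/∂y = 0
  integrand = ∂Q/∂x - ∂P/∂y = 6*x.
Integrating over R: integral_0^1 integral_0^1 (6*x) dx dy = 3.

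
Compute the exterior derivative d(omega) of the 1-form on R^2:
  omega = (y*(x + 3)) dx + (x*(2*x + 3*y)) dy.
d(omega) = (3*x + 3*y - 3) dx ∧ dy

For a 1-form omega = sum_i f_i dx_i, the exterior derivative is
  d(omega) = sum_{i < j} (∂f_j/∂x_i - ∂f_i/∂x_j) dx_i ∧ dx_j.
  coefficient of dx ∧ dy: ∂f_2/∂x - ∂f_1/∂y = ∂(x*(2*x + 3*y))/∂x - ∂(y*(x + 3))/∂y = 3*x + 3*y - 3
Assembling: d(omega) = (3*x + 3*y - 3) dx ∧ dy.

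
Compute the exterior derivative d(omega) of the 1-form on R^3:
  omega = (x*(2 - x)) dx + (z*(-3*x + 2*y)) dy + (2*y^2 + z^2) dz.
d(omega) = (-3*z) dx ∧ dy + (3*x + 2*y) dy ∧ dz

For a 1-form omega = sum_i f_i dx_i, the exterior derivative is
  d(omega) = sum_{i < j} (∂f_j/∂x_i - ∂f_i/∂x_j) dx_i ∧ dx_j.
  coefficient of dx ∧ dy: ∂f_2/∂x - ∂f_1/∂y = ∂(z*(-3*x + 2*y))/∂x - ∂(x*(2 - x))/∂y = -3*z
  coefficient of dy ∧ dz: ∂f_3/∂y - ∂f_2/∂z = ∂(2*y^2 + z^2)/∂y - ∂(z*(-3*x + 2*y))/∂z = 3*x + 2*y
Assembling: d(omega) = (-3*z) dx ∧ dy + (3*x + 2*y) dy ∧ dz.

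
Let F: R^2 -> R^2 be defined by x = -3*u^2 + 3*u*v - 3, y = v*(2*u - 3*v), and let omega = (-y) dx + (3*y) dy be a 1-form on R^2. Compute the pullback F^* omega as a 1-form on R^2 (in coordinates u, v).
F^* omega = (3*v*(4*u^2 - 4*u*v - 3*v^2)) du + (3*v*(2*u^2 - 15*u*v + 18*v^2)) dv

Using F^*(f dg) = (f ∘ F) d(g ∘ F), substitute each coordinate x_i by F_i(u, v) in f_i, and replace dx_i by d F_i = (∂F_i/∂u) du + (∂F_i/∂v) dv.
  For the x component: f_1(F) = v*(-2*u + 3*v); d F_1 = (-6*u + 3*v) du + (3*u) dv
  For the y component: f_2(F) = 3*v*(2*u - 3*v); d F_2 = (2*v) du + (2*u - 6*v) dv
Combining and collecting du, dv coefficients:
  coeff of du: 3*v*(4*u^2 - 4*u*v - 3*v^2)
  coeff of dv: 3*v*(2*u^2 - 15*u*v + 18*v^2)
F^* omega = (3*v*(4*u^2 - 4*u*v - 3*v^2)) du + (3*v*(2*u^2 - 15*u*v + 18*v^2)) dv.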